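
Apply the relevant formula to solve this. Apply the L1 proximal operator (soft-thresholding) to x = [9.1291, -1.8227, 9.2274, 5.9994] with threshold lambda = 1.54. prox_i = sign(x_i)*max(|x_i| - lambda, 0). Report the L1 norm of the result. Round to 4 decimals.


Soft-thresholding with lambda = 1.54:
prox(9.1291) = sign(9.1291)*max(|9.1291| - 1.54, 0) = 7.5891
prox(-1.8227) = sign(-1.8227)*max(|-1.8227| - 1.54, 0) = -0.2827
prox(9.2274) = sign(9.2274)*max(|9.2274| - 1.54, 0) = 7.6874
prox(5.9994) = sign(5.9994)*max(|5.9994| - 1.54, 0) = 4.4594
prox(x) = [7.5891, -0.2827, 7.6874, 4.4594]
||prox(x)||_1 = 7.5891 + 0.2827 + 7.6874 + 4.4594 = 20.0186


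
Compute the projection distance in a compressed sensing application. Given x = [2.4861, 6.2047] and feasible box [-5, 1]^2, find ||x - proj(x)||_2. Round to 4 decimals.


Project each component onto [-5, 1].
clip(2.4861) = 1.0, clip(6.2047) = 1.0
Projection = [1.0, 1.0]
Squared diffs: [2.2085, 27.0889]
Distance = sqrt(29.2974) = 5.4127


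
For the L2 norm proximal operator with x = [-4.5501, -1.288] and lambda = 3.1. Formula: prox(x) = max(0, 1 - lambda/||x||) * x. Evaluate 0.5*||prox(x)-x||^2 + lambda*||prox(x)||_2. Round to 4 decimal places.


Step 1: Compute ||x||.
||x|| = 4.7289
Step 2: Compute scaling factor.
scale = max(0, 1 - 3.1/4.7289) = 0.3445
Step 3: prox(x) = [-1.5673, -0.4437]
||prox(x)|| = 1.6289
Step 4: Proximal objective.
0.5*||prox-x||^2 = 4.805
lambda*||prox|| = 5.0496
Total = 9.8545


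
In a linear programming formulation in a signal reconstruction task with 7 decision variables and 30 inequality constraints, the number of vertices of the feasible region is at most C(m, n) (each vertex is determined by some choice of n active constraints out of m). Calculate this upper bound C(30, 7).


Each vertex corresponds to some choice of n active constraints out of m, so the number of vertices is at most C(m, n) = m! / (n!(m-n)!).
m = 30, n = 7
Numerator: 30 * 29 * 28 * 27 * 26 * 25 * 24
Denominator: 7! = 5040
C(30, 7) = 2035800


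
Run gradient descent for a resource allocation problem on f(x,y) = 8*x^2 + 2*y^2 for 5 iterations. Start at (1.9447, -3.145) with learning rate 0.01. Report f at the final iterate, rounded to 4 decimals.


Gradient descent on f(x,y) = 8*x^2 + 2*y^2.
Starting point: (1.9447, -3.145), alpha = 0.01
Step 1: grad_x = 2*8*1.9447 = 31.1152, grad_y = 2*2*-3.145 = -12.58
  x_1 = 1.9447 - 0.01*31.1152 = 1.6335
  y_1 = -3.145 - 0.01*-12.58 = -3.0192
Step 2: grad_x = 2*8*1.6335 = 26.1368, grad_y = 2*2*-3.0192 = -12.0768
  x_2 = 1.6335 - 0.01*26.1368 = 1.3722
  y_2 = -3.0192 - 0.01*-12.0768 = -2.8984
Step 3: grad_x = 2*8*1.3722 = 21.9549, grad_y = 2*2*-2.8984 = -11.5937
  x_3 = 1.3722 - 0.01*21.9549 = 1.1526
  y_3 = -2.8984 - 0.01*-11.5937 = -2.7825
Step 4: grad_x = 2*8*1.1526 = 18.4421, grad_y = 2*2*-2.7825 = -11.13
  x_4 = 1.1526 - 0.01*18.4421 = 0.9682
  y_4 = -2.7825 - 0.01*-11.13 = -2.6712
Step 5: grad_x = 2*8*0.9682 = 15.4914, grad_y = 2*2*-2.6712 = -10.6848
  x_5 = 0.9682 - 0.01*15.4914 = 0.8133
  y_5 = -2.6712 - 0.01*-10.6848 = -2.5643
f(0.8133, -2.5643) = 8*0.8133^2 + 2*(-2.5643)^2 = 18.4434


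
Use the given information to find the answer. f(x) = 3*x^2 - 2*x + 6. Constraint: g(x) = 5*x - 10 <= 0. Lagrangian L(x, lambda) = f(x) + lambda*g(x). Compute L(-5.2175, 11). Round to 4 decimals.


Step 1: Evaluate f(x).
f(-5.2175) = 3*(-5.2175)^2 - 2*(-5.2175) + 6 = 98.1019
Step 2: Evaluate g(x).
g(-5.2175) = 5*-5.2175 - 10 = -36.0875
Step 3: Compute Lagrangian.
L = 98.1019 + 11*-36.0875 = -298.8606


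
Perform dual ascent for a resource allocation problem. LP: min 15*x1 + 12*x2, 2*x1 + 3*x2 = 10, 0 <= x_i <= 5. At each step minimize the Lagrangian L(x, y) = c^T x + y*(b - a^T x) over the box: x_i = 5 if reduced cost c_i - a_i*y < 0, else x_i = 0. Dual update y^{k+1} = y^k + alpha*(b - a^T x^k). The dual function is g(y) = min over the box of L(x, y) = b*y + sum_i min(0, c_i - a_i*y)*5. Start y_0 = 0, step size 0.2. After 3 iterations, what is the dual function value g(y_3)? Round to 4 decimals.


Dual ascent for LP: min 15*x1 + 12*x2, 2*x1 + 3*x2 = 10, 0 <= x_i <= 5
Step 1: y^k = 0.0, reduced costs: (15.0, 12.0)
  x^k = (0.0, 0.0), subgradient = b - a^T x = 10.0
  y^{k+1} = 0.0 + 0.2*10.0 = 2.0
Step 2: y^k = 2.0, reduced costs: (11.0, 6.0)
  x^k = (0.0, 0.0), subgradient = b - a^T x = 10.0
  y^{k+1} = 2.0 + 0.2*10.0 = 4.0
Step 3: y^k = 4.0, reduced costs: (7.0, 0.0)
  x^k = (0.0, 0.0), subgradient = b - a^T x = 10.0
  y^{k+1} = 4.0 + 0.2*10.0 = 6.0
Dual objective at y_3 = 6.0: reduced costs (3.0, -6.0), box minimizer x = (0.0, 5.0)
g(y_3) = b*y + (c1 - a1*y)*x1 + (c2 - a2*y)*x2 = 10*6.0 + 3.0*0.0 + (-6.0)*5.0 = 60.0 + 0.0 - 30.0 = 30.0


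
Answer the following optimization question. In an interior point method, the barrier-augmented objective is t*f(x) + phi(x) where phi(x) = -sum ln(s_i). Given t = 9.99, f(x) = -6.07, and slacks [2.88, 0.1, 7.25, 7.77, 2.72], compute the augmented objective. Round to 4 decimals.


Step 1: Compute log-barrier.
ln values: [1.0578, -2.3026, 1.981, 2.0503, 1.0006]
phi = -(1.0578 - 2.3026 + 1.981 + 2.0503 + 1.0006) = -3.7871
Step 2: Compute augmented objective.
t*f(x) = 9.99*-6.07 = -60.6393
Total = -60.6393 - 3.7871 = -64.4264


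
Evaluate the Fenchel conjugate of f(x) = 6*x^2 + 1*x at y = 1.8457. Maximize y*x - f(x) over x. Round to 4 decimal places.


f*(y) = sup_x {y*x - a*x^2 - b*x} = sup_x {(y-b)*x - a*x^2}
FOC: (y - b) - 2a*x = 0 => x* = (y - b)/(2a)
x* = (1.8457 - 1)/(2*6) = 0.0705
f*(1.8457) = (y-b)^2/(4a) = (1.8457 - 1)^2/(4*6)
= 0.7152/24 = 0.0298


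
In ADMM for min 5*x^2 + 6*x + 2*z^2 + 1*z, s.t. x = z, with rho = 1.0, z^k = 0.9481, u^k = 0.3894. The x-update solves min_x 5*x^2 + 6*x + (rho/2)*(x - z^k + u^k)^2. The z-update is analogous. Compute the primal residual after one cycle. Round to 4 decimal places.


ADMM iteration with rho = 1.0, z^k = 0.9481, u^k = 0.3894
Step 1: x-update.
Minimize 5*x^2 + 6*x + (1.0/2)*(x - 0.9481 + 0.3894)^2
FOC: (2*5 + 1.0)*x = -6 + 1.0*(0.9481 - 0.3894)
x^{k+1} = -0.4947
Step 2: z-update.
Minimize 2*z^2 + 1*z + (1.0/2)*(-0.4947 - z + 0.3894)^2
FOC: (2*2 + 1.0)*z = -1 + 1.0*(-0.4947 + 0.3894)
z^{k+1} = -0.2211
Step 3: u-update.
u^{k+1} = 0.3894 - 0.4947 + 0.2211 = 0.1158
Step 4: Primal residual = |-0.4947 + 0.2211| = 0.2736


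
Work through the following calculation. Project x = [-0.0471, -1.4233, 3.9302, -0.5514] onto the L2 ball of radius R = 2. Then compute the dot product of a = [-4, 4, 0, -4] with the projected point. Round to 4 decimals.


Step 1: Compute ||x|| (intermediates to 6 decimals).
||x|| = sqrt((-0.0471)^2 + (-1.4233)^2 + 3.9302^2 + (-0.5514)^2) = 4.216458
Step 2: Project.
Since ||x|| > R, scale = R/||x|| = 2/4.216458 = 0.474332, proj(x) = scale * x
proj(x) = [-0.022341, -0.675117, 1.86422, -0.261547]
Step 3: Dot product.
a^T * proj(x) = -4*(-0.022341) + 4*(-0.675117) + 0*1.86422 - 4*(-0.261547) = -1.5649


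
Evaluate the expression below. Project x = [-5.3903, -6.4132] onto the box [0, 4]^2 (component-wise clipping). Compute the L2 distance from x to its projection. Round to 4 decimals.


Project each component onto [0, 4].
clip(-5.3903) = 0.0, clip(-6.4132) = 0.0
Projection = [0.0, 0.0]
Squared diffs: [29.0553, 41.1291]
Distance = sqrt(70.1844) = 8.3776


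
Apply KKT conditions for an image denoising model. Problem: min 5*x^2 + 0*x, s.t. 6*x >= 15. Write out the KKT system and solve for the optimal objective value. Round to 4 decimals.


Step 1: Try lambda = 0 (constraint inactive).
x_unc = 0/(2*5) = 0.0
Check: 6*0.0 = 0.0 < 15 -- violated!
Step 2: Constraint must be active: 6*x = 15
x* = 15/6 = 2.5
lambda = (2*5*2.5 + 0)/6 = 4.1667
Step 3: Compute optimal value.
f(x*) = 5*2.5^2 + 0*2.5 = 31.25


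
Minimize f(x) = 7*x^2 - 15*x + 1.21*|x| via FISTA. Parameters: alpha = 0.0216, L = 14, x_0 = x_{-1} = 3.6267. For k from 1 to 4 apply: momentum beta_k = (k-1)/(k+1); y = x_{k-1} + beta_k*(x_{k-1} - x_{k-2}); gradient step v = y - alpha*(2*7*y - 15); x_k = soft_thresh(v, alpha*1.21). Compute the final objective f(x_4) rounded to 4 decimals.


FISTA on f(x) = 7*x^2 - 15*x + 1.21*|x|
L = 14, alpha = 0.0216
Iteration 1: beta = 0.0, y = 3.6267 + 0.0*(3.6267 - 3.6267) = 3.6267
  grad(y) = 35.7738, v = y - alpha*grad = 2.854
  prox(v) = soft_thresh(2.854, 0.0261) = 2.8278
Iteration 2: beta = 0.3333, y = 2.8278 + 0.3333*(2.8278 - 3.6267) = 2.5616
  grad(y) = 20.8619, v = y - alpha*grad = 2.1109
  prox(v) = soft_thresh(2.1109, 0.0261) = 2.0848
Iteration 3: beta = 0.5, y = 2.0848 + 0.5*(2.0848 - 2.8278) = 1.7133
  grad(y) = 8.9861, v = y - alpha*grad = 1.5192
  prox(v) = soft_thresh(1.5192, 0.0261) = 1.4931
Iteration 4: beta = 0.6, y = 1.4931 + 0.6*(1.4931 - 2.0848) = 1.138
  grad(y) = 0.9321, v = y - alpha*grad = 1.1179
  prox(v) = soft_thresh(1.1179, 0.0261) = 1.0917
f(x_4) = 7*1.0917^2 - 15*1.0917 + 1.21*|1.0917| = -6.7118


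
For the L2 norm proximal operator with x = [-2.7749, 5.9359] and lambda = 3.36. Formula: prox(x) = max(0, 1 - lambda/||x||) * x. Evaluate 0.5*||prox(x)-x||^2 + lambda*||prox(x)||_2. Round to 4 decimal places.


Step 1: Compute ||x||.
||x|| = 6.5525
Step 2: Compute scaling factor.
scale = max(0, 1 - 3.36/6.5525) = 0.4872
Step 3: prox(x) = [-1.352, 2.8921]
||prox(x)|| = 3.1925
Step 4: Proximal objective.
0.5*||prox-x||^2 = 5.6448
lambda*||prox|| = 10.7268
Total = 16.3715


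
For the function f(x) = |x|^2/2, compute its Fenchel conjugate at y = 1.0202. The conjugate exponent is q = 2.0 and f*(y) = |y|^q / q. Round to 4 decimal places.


The conjugate exponent q satisfies 1/p + 1/q = 1.
p = 2, so q = 2/(2 - 1) = 2.0
|y|^q = 1.0202^2.0 = 1.0408
f*(1.0202) = 1.0408 / 2.0 = 0.5204


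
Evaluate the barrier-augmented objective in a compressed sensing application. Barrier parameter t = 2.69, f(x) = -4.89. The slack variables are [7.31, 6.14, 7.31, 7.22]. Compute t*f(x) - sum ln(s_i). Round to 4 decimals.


Step 1: Compute log-barrier.
ln values: [1.9892, 1.8148, 1.9892, 1.9769]
phi = -(1.9892 + 1.8148 + 1.9892 + 1.9769) = -7.7702
Step 2: Compute augmented objective.
t*f(x) = 2.69*-4.89 = -13.1541
Total = -13.1541 - 7.7702 = -20.9243


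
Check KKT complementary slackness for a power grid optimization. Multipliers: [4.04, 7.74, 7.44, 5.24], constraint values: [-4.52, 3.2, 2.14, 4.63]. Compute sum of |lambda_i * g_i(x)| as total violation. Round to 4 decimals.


KKT complementary slackness check:
lambda_1 * g_1 = 4.04 * -4.52 = -18.2608
lambda_2 * g_2 = 7.74 * 3.2 = 24.768
lambda_3 * g_3 = 7.44 * 2.14 = 15.9216
lambda_4 * g_4 = 5.24 * 4.63 = 24.2612
Total violation = 18.2608 + 24.768 + 15.9216 + 24.2612 = 83.2116


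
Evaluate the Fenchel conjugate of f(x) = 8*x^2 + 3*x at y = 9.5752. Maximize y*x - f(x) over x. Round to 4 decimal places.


f*(y) = sup_x {y*x - a*x^2 - b*x} = sup_x {(y-b)*x - a*x^2}
FOC: (y - b) - 2a*x = 0 => x* = (y - b)/(2a)
x* = (9.5752 - 3)/(2*8) = 0.411
f*(9.5752) = (y-b)^2/(4a) = (9.5752 - 3)^2/(4*8)
= 43.2333/32 = 1.351


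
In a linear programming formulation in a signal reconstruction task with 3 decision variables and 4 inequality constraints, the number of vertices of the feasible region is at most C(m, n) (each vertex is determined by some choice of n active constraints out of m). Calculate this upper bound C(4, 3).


Each vertex corresponds to some choice of n active constraints out of m, so the number of vertices is at most C(m, n) = m! / (n!(m-n)!).
m = 4, n = 3
Numerator: 4 * 3 * 2
Denominator: 3! = 6
C(4, 3) = 4


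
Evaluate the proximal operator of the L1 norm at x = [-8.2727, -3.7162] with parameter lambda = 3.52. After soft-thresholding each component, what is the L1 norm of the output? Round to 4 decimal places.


Soft-thresholding with lambda = 3.52:
prox(-8.2727) = sign(-8.2727)*max(|-8.2727| - 3.52, 0) = -4.7527
prox(-3.7162) = sign(-3.7162)*max(|-3.7162| - 3.52, 0) = -0.1962
prox(x) = [-4.7527, -0.1962]
||prox(x)||_1 = 4.7527 + 0.1962 = 4.9489


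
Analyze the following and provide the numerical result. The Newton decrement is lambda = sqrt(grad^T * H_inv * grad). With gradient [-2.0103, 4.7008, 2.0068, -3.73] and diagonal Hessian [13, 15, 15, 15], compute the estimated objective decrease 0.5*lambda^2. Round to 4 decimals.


Step 1: H is diagonal, so H^(-1) * g = [-0.1546, 0.3134, 0.1338, -0.2487].
Step 2: g^T H^(-1) g = sum_i g_i^2 / H_ii
  = (-2.0103)^2/13 + (4.7008)^2/15 + (2.0068)^2/15 + (-3.73)^2/15
  = 0.3109 + 1.4732 + 0.2685 + 0.9275 = 2.98
Step 3: Objective decrease = 0.5 * g^T H^(-1) g = 1.49


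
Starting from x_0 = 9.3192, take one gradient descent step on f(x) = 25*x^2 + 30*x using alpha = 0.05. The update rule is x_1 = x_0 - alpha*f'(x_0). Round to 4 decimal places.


We compute the gradient at x_0 and apply the update.
f'(x) = 50*x + 30
f'(9.3192) = 50*9.3192 + 30 = 495.96
x_1 = 9.3192 - 0.05*495.96 = -15.4788


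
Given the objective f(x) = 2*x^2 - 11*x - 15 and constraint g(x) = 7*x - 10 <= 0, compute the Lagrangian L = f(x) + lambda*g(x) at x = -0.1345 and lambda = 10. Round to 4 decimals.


Step 1: Evaluate f(x).
f(-0.1345) = 2*(-0.1345)^2 - 11*(-0.1345) - 15 = -13.4843
Step 2: Evaluate g(x).
g(-0.1345) = 7*-0.1345 - 10 = -10.9415
Step 3: Compute Lagrangian.
L = -13.4843 + 10*-10.9415 = -122.8993


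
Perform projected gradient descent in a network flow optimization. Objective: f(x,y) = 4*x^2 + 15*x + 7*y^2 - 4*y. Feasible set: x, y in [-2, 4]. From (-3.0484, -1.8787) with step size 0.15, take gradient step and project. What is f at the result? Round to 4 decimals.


Step 1: Compute gradient at (-3.0484, -1.8787).
grad_x = 2*4*-3.0484 + 15 = -9.3872
grad_y = 2*7*-1.8787 - 4 = -30.3018
Step 2: Gradient step.
x_raw = -3.0484 - 0.15*-9.3872 = -1.6403
y_raw = -1.8787 - 0.15*-30.3018 = 2.6666
Step 3: Project onto [-2, 4].
x_proj = clip(-1.6403) = -1.6403
y_proj = clip(2.6666) = 2.6666
Step 4: Evaluate f.
f(-1.6403, 2.6666) = 25.2657


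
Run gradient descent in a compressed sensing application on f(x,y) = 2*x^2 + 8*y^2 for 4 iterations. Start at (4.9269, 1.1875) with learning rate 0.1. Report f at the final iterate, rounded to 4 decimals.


Gradient descent on f(x,y) = 2*x^2 + 8*y^2.
Starting point: (4.9269, 1.1875), alpha = 0.1
Step 1: grad_x = 2*2*4.9269 = 19.7076, grad_y = 2*8*1.1875 = 19.0
  x_1 = 4.9269 - 0.1*19.7076 = 2.9561
  y_1 = 1.1875 - 0.1*19.0 = -0.7125
Step 2: grad_x = 2*2*2.9561 = 11.8246, grad_y = 2*8*-0.7125 = -11.4
  x_2 = 2.9561 - 0.1*11.8246 = 1.7737
  y_2 = -0.7125 - 0.1*-11.4 = 0.4275
Step 3: grad_x = 2*2*1.7737 = 7.0947, grad_y = 2*8*0.4275 = 6.84
  x_3 = 1.7737 - 0.1*7.0947 = 1.0642
  y_3 = 0.4275 - 0.1*6.84 = -0.2565
Step 4: grad_x = 2*2*1.0642 = 4.2568, grad_y = 2*8*-0.2565 = -4.104
  x_4 = 1.0642 - 0.1*4.2568 = 0.6385
  y_4 = -0.2565 - 0.1*-4.104 = 0.1539
f(0.6385, 0.1539) = 2*0.6385^2 + 8*0.1539^2 = 1.0049


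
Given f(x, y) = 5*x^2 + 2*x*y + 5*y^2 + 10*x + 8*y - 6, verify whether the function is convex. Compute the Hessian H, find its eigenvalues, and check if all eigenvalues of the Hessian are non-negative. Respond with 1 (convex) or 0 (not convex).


The Hessian of f(x,y) = 5*x^2 + 2*x*y + 5*y^2 + 10*x + 8*y - 6 is:
H = [[10, 2], [2, 10]]
Trace = 10 + 10 = 20
Determinant = 10*10 - (2)^2 = 96
Discriminant = (20)^2 - 4*96 = 16.0
Eigenvalues: lambda_1 = 8.0, lambda_2 = 12.0
The function is convex.

1


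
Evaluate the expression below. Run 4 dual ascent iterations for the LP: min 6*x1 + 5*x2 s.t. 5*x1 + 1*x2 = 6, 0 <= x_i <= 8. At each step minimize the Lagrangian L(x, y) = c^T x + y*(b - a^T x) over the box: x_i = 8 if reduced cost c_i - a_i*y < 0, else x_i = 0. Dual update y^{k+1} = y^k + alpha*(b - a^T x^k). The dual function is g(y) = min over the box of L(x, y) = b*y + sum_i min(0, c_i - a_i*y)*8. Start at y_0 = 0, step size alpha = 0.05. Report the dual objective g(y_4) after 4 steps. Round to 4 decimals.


Dual ascent for LP: min 6*x1 + 5*x2, 5*x1 + 1*x2 = 6, 0 <= x_i <= 8
Step 1: y^k = 0.0, reduced costs: (6.0, 5.0)
  x^k = (0.0, 0.0), subgradient = b - a^T x = 6.0
  y^{k+1} = 0.0 + 0.05*6.0 = 0.3
Step 2: y^k = 0.3, reduced costs: (4.5, 4.7)
  x^k = (0.0, 0.0), subgradient = b - a^T x = 6.0
  y^{k+1} = 0.3 + 0.05*6.0 = 0.6
Step 3: y^k = 0.6, reduced costs: (3.0, 4.4)
  x^k = (0.0, 0.0), subgradient = b - a^T x = 6.0
  y^{k+1} = 0.6 + 0.05*6.0 = 0.9
Step 4: y^k = 0.9, reduced costs: (1.5, 4.1)
  x^k = (0.0, 0.0), subgradient = b - a^T x = 6.0
  y^{k+1} = 0.9 + 0.05*6.0 = 1.2
Dual objective at y_4 = 1.2: reduced costs (0.0, 3.8), box minimizer x = (0.0, 0.0)
g(y_4) = b*y + (c1 - a1*y)*x1 + (c2 - a2*y)*x2 = 6*1.2 + 0.0*0.0 + 3.8*0.0 = 7.2 + 0.0 + 0.0 = 7.2


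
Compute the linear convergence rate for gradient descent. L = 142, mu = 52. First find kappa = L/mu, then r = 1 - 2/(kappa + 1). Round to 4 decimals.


Step 1: Compute the condition number.
kappa = L/mu = 142/52 = 2.7308
Step 2: Compute the convergence rate.
r = 1 - 2/(kappa + 1) = 1 - 2*mu/(L + mu) = (L - mu)/(L + mu) = 90/194 = 0.4639


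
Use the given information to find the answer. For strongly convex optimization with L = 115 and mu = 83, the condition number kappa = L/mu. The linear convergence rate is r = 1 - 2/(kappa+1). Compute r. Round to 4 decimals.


Step 1: Compute the condition number.
kappa = L/mu = 115/83 = 1.3855
Step 2: Compute the convergence rate.
r = 1 - 2/(kappa + 1) = 1 - 2*mu/(L + mu) = (L - mu)/(L + mu) = 32/198 = 0.1616


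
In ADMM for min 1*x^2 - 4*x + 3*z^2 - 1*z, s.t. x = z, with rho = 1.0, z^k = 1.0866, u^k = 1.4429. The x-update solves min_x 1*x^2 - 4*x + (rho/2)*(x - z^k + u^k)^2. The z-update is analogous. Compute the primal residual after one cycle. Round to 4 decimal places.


ADMM iteration with rho = 1.0, z^k = 1.0866, u^k = 1.4429
Step 1: x-update.
Minimize 1*x^2 - 4*x + (1.0/2)*(x - 1.0866 + 1.4429)^2
FOC: (2*1 + 1.0)*x = 4 + 1.0*(1.0866 - 1.4429)
x^{k+1} = 1.2146
Step 2: z-update.
Minimize 3*z^2 - 1*z + (1.0/2)*(1.2146 - z + 1.4429)^2
FOC: (2*3 + 1.0)*z = 1 + 1.0*(1.2146 + 1.4429)
z^{k+1} = 0.5225
Step 3: u-update.
u^{k+1} = 1.4429 + 1.2146 - 0.5225 = 2.135
Step 4: Primal residual = |1.2146 - 0.5225| = 0.6921


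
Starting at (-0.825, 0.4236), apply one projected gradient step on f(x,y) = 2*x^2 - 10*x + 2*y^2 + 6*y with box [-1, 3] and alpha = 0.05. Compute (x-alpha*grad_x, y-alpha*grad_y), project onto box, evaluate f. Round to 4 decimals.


Step 1: Compute gradient at (-0.825, 0.4236).
grad_x = 2*2*-0.825 - 10 = -13.3
grad_y = 2*2*0.4236 + 6 = 7.6944
Step 2: Gradient step.
x_raw = -0.825 - 0.05*-13.3 = -0.16
y_raw = 0.4236 - 0.05*7.6944 = 0.0389
Step 3: Project onto [-1, 3].
x_proj = clip(-0.16) = -0.16
y_proj = clip(0.0389) = 0.0389
Step 4: Evaluate f.
f(-0.16, 0.0389) = 1.8875


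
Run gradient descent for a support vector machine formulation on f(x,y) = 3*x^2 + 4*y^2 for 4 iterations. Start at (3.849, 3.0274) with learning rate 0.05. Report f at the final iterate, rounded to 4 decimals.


Gradient descent on f(x,y) = 3*x^2 + 4*y^2.
Starting point: (3.849, 3.0274), alpha = 0.05
Step 1: grad_x = 2*3*3.849 = 23.094, grad_y = 2*4*3.0274 = 24.2192
  x_1 = 3.849 - 0.05*23.094 = 2.6943
  y_1 = 3.0274 - 0.05*24.2192 = 1.8164
Step 2: grad_x = 2*3*2.6943 = 16.1658, grad_y = 2*4*1.8164 = 14.5315
  x_2 = 2.6943 - 0.05*16.1658 = 1.886
  y_2 = 1.8164 - 0.05*14.5315 = 1.0899
Step 3: grad_x = 2*3*1.886 = 11.3161, grad_y = 2*4*1.0899 = 8.7189
  x_3 = 1.886 - 0.05*11.3161 = 1.3202
  y_3 = 1.0899 - 0.05*8.7189 = 0.6539
Step 4: grad_x = 2*3*1.3202 = 7.9212, grad_y = 2*4*0.6539 = 5.2313
  x_4 = 1.3202 - 0.05*7.9212 = 0.9241
  y_4 = 0.6539 - 0.05*5.2313 = 0.3924
f(0.9241, 0.3924) = 3*0.9241^2 + 4*0.3924^2 = 3.1779


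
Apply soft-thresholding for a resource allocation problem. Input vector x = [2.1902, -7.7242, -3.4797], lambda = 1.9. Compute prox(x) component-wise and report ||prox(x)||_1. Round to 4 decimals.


Soft-thresholding with lambda = 1.9:
prox(2.1902) = sign(2.1902)*max(|2.1902| - 1.9, 0) = 0.2902
prox(-7.7242) = sign(-7.7242)*max(|-7.7242| - 1.9, 0) = -5.8242
prox(-3.4797) = sign(-3.4797)*max(|-3.4797| - 1.9, 0) = -1.5797
prox(x) = [0.2902, -5.8242, -1.5797]
||prox(x)||_1 = 0.2902 + 5.8242 + 1.5797 = 7.6941


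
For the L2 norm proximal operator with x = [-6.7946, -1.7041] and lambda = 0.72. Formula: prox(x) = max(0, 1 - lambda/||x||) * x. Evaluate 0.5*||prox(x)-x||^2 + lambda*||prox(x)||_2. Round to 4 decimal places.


Step 1: Compute ||x||.
||x|| = 7.005
Step 2: Compute scaling factor.
scale = max(0, 1 - 0.72/7.005) = 0.8972
Step 3: prox(x) = [-6.0962, -1.5289]
||prox(x)|| = 6.285
Step 4: Proximal objective.
0.5*||prox-x||^2 = 0.2592
lambda*||prox|| = 4.5252
Total = 4.7844


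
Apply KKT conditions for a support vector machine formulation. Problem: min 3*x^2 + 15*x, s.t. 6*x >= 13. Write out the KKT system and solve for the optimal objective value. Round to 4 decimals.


Step 1: Try lambda = 0 (constraint inactive).
x_unc = -15/(2*3) = -2.5
Check: 6*-2.5 = -15.0 < 13 -- violated!
Step 2: Constraint must be active: 6*x = 13
x* = 13/6 = 2.1667 (rounded; the exact value 13/6 is used below)
lambda = (2*3*(13/6) + 15)/6 = 4.6667
Step 3: Compute optimal value.
f(x*) = 3*(13/6)^2 + 15*(13/6) = 46.5833


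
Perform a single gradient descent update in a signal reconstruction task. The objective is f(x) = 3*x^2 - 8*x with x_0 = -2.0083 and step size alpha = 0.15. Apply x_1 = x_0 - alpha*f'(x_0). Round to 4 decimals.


We compute the gradient at x_0 and apply the update.
f'(x) = 6*x - 8
f'(-2.0083) = 6*-2.0083 - 8 = -20.0498
x_1 = -2.0083 - 0.15*-20.0498 = 0.9992


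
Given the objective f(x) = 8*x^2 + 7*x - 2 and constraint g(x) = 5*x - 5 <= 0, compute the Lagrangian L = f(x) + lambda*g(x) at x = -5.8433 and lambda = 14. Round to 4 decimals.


Step 1: Evaluate f(x).
f(-5.8433) = 8*(-5.8433)^2 + 7*(-5.8433) - 2 = 230.2501
Step 2: Evaluate g(x).
g(-5.8433) = 5*-5.8433 - 5 = -34.2165
Step 3: Compute Lagrangian.
L = 230.2501 + 14*-34.2165 = -248.7809


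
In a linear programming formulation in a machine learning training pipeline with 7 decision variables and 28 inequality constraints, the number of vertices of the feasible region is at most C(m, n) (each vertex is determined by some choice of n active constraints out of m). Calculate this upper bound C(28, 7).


Each vertex corresponds to some choice of n active constraints out of m, so the number of vertices is at most C(m, n) = m! / (n!(m-n)!).
m = 28, n = 7
Numerator: 28 * 27 * 26 * 25 * 24 * 23 * 22
Denominator: 7! = 5040
C(28, 7) = 1184040


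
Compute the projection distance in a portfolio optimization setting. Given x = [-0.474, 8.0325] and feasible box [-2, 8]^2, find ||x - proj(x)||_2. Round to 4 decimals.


Project each component onto [-2, 8].
clip(-0.474) = -0.474, clip(8.0325) = 8.0
Projection = [-0.474, 8.0]
Squared diffs: [0.0, 0.0011]
Distance = sqrt(0.0011) = 0.0325


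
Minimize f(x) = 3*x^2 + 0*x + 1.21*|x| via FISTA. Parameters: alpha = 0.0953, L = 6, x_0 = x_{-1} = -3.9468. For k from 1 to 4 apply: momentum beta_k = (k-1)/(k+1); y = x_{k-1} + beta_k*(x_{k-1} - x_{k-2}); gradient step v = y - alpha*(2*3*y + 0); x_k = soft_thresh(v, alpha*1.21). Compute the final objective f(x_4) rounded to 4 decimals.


FISTA on f(x) = 3*x^2 + 0*x + 1.21*|x|
L = 6, alpha = 0.0953
Iteration 1: beta = 0.0, y = -3.9468 + 0.0*(-3.9468 + 3.9468) = -3.9468
  grad(y) = -23.6808, v = y - alpha*grad = -1.69
  prox(v) = soft_thresh(-1.69, 0.1153) = -1.5747
Iteration 2: beta = 0.3333, y = -1.5747 + 0.3333*(-1.5747 + 3.9468) = -0.784
  grad(y) = -4.7041, v = y - alpha*grad = -0.3357
  prox(v) = soft_thresh(-0.3357, 0.1153) = -0.2204
Iteration 3: beta = 0.5, y = -0.2204 + 0.5*(-0.2204 + 1.5747) = 0.4568
  grad(y) = 2.7405, v = y - alpha*grad = 0.1956
  prox(v) = soft_thresh(0.1956, 0.1153) = 0.0803
Iteration 4: beta = 0.6, y = 0.0803 + 0.6*(0.0803 + 0.2204) = 0.2607
  grad(y) = 1.564, v = y - alpha*grad = 0.1116
  prox(v) = soft_thresh(0.1116, 0.1153) = 0.0
f(x_4) = 3*0.0^2 + 0*0.0 + 1.21*|0.0| = 0.0


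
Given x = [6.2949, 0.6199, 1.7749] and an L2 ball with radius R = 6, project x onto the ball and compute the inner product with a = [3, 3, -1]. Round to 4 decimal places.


Step 1: Compute ||x|| (intermediates to 6 decimals).
||x|| = sqrt(6.2949^2 + 0.6199^2 + 1.7749^2) = 6.569651
Step 2: Project.
Since ||x|| > R, scale = R/||x|| = 6/6.569651 = 0.913291, proj(x) = scale * x
proj(x) = [5.749076, 0.566149, 1.621]
Step 3: Dot product.
a^T * proj(x) = 3*5.749076 + 3*0.566149 - 1*1.621 = 17.3247


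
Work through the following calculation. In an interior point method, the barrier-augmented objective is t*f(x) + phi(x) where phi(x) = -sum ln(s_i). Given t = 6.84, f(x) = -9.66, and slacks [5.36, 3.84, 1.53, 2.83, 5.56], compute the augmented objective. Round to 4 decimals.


Step 1: Compute log-barrier.
ln values: [1.679, 1.3455, 0.4253, 1.0403, 1.7156]
phi = -(1.679 + 1.3455 + 0.4253 + 1.0403 + 1.7156) = -6.2056
Step 2: Compute augmented objective.
t*f(x) = 6.84*-9.66 = -66.0744
Total = -66.0744 - 6.2056 = -72.28


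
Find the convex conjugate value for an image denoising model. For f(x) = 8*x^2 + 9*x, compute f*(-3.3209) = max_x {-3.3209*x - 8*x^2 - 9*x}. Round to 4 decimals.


f*(y) = sup_x {y*x - a*x^2 - b*x} = sup_x {(y-b)*x - a*x^2}
FOC: (y - b) - 2a*x = 0 => x* = (y - b)/(2a)
x* = (-3.3209 - 9)/(2*8) = -0.7701
f*(-3.3209) = (y-b)^2/(4a) = (-3.3209 - 9)^2/(4*8)
= 151.8046/32 = 4.7439


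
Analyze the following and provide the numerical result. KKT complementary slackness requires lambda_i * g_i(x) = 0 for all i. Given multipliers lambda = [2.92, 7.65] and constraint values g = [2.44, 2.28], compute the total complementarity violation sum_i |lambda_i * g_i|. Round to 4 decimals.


KKT complementary slackness check:
lambda_1 * g_1 = 2.92 * 2.44 = 7.1248
lambda_2 * g_2 = 7.65 * 2.28 = 17.442
Total violation = 7.1248 + 17.442 = 24.5668


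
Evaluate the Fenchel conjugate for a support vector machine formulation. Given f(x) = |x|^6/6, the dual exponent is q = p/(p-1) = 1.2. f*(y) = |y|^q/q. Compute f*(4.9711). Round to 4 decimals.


The conjugate exponent q satisfies 1/p + 1/q = 1.
p = 6, so q = 6/(6 - 1) = 1.2
|y|^q = 4.9711^1.2 = 6.8508
f*(4.9711) = 6.8508 / 1.2 = 5.709


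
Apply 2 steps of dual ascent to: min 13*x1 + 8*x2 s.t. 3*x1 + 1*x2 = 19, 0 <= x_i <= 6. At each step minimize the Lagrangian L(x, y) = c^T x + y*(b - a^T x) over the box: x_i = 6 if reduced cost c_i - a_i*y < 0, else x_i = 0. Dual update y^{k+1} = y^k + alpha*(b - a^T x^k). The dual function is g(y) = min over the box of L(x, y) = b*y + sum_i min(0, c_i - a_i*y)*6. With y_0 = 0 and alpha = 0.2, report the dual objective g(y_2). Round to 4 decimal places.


Dual ascent for LP: min 13*x1 + 8*x2, 3*x1 + 1*x2 = 19, 0 <= x_i <= 6
Step 1: y^k = 0.0, reduced costs: (13.0, 8.0)
  x^k = (0.0, 0.0), subgradient = b - a^T x = 19.0
  y^{k+1} = 0.0 + 0.2*19.0 = 3.8
Step 2: y^k = 3.8, reduced costs: (1.6, 4.2)
  x^k = (0.0, 0.0), subgradient = b - a^T x = 19.0
  y^{k+1} = 3.8 + 0.2*19.0 = 7.6
Dual objective at y_2 = 7.6: reduced costs (-9.8, 0.4), box minimizer x = (6.0, 0.0)
g(y_2) = b*y + (c1 - a1*y)*x1 + (c2 - a2*y)*x2 = 19*7.6 + (-9.8)*6.0 + 0.4*0.0 = 144.4 - 58.8 + 0.0 = 85.6


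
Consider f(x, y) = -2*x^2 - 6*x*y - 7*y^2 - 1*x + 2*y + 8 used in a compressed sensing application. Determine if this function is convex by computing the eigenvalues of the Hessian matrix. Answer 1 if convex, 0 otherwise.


The Hessian of f(x,y) = -2*x^2 - 6*x*y - 7*y^2 - 1*x + 2*y + 8 is:
H = [[-4, -6], [-6, -14]]
Trace = -4 - 14 = -18
Determinant = -4*-14 - (-6)^2 = 20
Discriminant = (-18)^2 - 4*20 = 244.0
Eigenvalues: lambda_1 = -16.8102, lambda_2 = -1.1898
The function is not convex.

0


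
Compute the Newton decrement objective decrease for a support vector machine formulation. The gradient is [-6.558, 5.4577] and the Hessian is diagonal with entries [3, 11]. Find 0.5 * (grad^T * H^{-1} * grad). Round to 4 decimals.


Step 1: H is diagonal, so H^(-1) * g = [-2.186, 0.4962].
Step 2: g^T H^(-1) g = sum_i g_i^2 / H_ii
  = (-6.558)^2/3 + (5.4577)^2/11
  = 14.3358 + 2.7079 = 17.0437
Step 3: Objective decrease = 0.5 * g^T H^(-1) g = 8.5218


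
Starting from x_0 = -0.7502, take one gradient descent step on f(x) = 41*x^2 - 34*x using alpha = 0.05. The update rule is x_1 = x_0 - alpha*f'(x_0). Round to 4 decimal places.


We compute the gradient at x_0 and apply the update.
f'(x) = 82*x - 34
f'(-0.7502) = 82*-0.7502 - 34 = -95.5164
x_1 = -0.7502 - 0.05*-95.5164 = 4.0256


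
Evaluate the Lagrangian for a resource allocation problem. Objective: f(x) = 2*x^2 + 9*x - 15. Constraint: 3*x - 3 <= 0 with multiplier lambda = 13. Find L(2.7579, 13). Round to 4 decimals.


Step 1: Evaluate f(x).
f(2.7579) = 2*2.7579^2 + 9*2.7579 - 15 = 25.0331
Step 2: Evaluate g(x).
g(2.7579) = 3*2.7579 - 3 = 5.2737
Step 3: Compute Lagrangian.
L = 25.0331 + 13*5.2737 = 93.5912


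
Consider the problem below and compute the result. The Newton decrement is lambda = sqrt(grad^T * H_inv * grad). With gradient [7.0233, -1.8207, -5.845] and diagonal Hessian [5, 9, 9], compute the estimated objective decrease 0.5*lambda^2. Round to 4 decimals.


Step 1: H is diagonal, so H^(-1) * g = [1.4047, -0.2023, -0.6494].
Step 2: g^T H^(-1) g = sum_i g_i^2 / H_ii
  = (7.0233)^2/5 + (-1.8207)^2/9 + (-5.845)^2/9
  = 9.8653 + 0.3683 + 3.796 = 14.0297
Step 3: Objective decrease = 0.5 * g^T H^(-1) g = 7.0148


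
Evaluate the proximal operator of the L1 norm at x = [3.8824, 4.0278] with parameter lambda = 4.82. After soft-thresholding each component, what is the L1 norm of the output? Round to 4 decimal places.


Soft-thresholding with lambda = 4.82:
prox(3.8824) = sign(3.8824)*max(|3.8824| - 4.82, 0) = 0.0
prox(4.0278) = sign(4.0278)*max(|4.0278| - 4.82, 0) = 0.0
prox(x) = [0.0, 0.0]
||prox(x)||_1 = 0.0 + 0.0 = 0.0


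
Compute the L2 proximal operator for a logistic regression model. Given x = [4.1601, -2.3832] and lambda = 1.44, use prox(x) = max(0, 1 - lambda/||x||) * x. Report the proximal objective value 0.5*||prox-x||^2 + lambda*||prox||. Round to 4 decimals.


Step 1: Compute ||x||.
||x|| = 4.7944
Step 2: Compute scaling factor.
scale = max(0, 1 - 1.44/4.7944) = 0.6996
Step 3: prox(x) = [2.9106, -1.6674]
||prox(x)|| = 3.3544
Step 4: Proximal objective.
0.5*||prox-x||^2 = 1.0368
lambda*||prox|| = 4.8303
Total = 5.8671


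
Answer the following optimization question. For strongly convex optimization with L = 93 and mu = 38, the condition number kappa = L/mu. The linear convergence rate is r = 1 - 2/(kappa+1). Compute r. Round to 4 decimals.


Step 1: Compute the condition number.
kappa = L/mu = 93/38 = 2.4474
Step 2: Compute the convergence rate.
r = 1 - 2/(kappa + 1) = 1 - 2*mu/(L + mu) = (L - mu)/(L + mu) = 55/131 = 0.4198


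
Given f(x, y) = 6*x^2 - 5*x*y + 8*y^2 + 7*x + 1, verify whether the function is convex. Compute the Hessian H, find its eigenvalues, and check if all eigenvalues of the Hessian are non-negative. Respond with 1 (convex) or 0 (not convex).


The Hessian of f(x,y) = 6*x^2 - 5*x*y + 8*y^2 + 7*x + 1 is:
H = [[12, -5], [-5, 16]]
Trace = 12 + 16 = 28
Determinant = 12*16 - (-5)^2 = 167
Discriminant = (28)^2 - 4*167 = 116.0
Eigenvalues: lambda_1 = 8.6148, lambda_2 = 19.3852
The function is convex.

1


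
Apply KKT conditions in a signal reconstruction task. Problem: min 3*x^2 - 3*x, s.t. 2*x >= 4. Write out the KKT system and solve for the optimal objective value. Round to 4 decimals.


Step 1: Try lambda = 0 (constraint inactive).
x_unc = 3/(2*3) = 0.5
Check: 2*0.5 = 1.0 < 4 -- violated!
Step 2: Constraint must be active: 2*x = 4
x* = 4/2 = 2.0
lambda = (2*3*2.0 - 3)/2 = 4.5
Step 3: Compute optimal value.
f(x*) = 3*2.0^2 - 3*2.0 = 6.0


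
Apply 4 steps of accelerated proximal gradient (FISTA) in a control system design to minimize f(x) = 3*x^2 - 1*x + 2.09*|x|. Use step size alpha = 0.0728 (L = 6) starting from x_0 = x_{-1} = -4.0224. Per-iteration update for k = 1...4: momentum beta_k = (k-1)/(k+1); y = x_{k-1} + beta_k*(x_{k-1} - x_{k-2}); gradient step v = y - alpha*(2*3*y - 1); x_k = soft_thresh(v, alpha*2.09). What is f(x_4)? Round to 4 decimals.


FISTA on f(x) = 3*x^2 - 1*x + 2.09*|x|
L = 6, alpha = 0.0728
Iteration 1: beta = 0.0, y = -4.0224 + 0.0*(-4.0224 + 4.0224) = -4.0224
  grad(y) = -25.1344, v = y - alpha*grad = -2.1926
  prox(v) = soft_thresh(-2.1926, 0.1522) = -2.0405
Iteration 2: beta = 0.3333, y = -2.0405 + 0.3333*(-2.0405 + 4.0224) = -1.3798
  grad(y) = -9.2789, v = y - alpha*grad = -0.7043
  prox(v) = soft_thresh(-0.7043, 0.1522) = -0.5522
Iteration 3: beta = 0.5, y = -0.5522 + 0.5*(-0.5522 + 2.0405) = 0.192
  grad(y) = 0.1519, v = y - alpha*grad = 0.1809
  prox(v) = soft_thresh(0.1809, 0.1522) = 0.0288
Iteration 4: beta = 0.6, y = 0.0288 + 0.6*(0.0288 + 0.5522) = 0.3773
  grad(y) = 1.264, v = y - alpha*grad = 0.2853
  prox(v) = soft_thresh(0.2853, 0.1522) = 0.1332
f(x_4) = 3*0.1332^2 - 1*0.1332 + 2.09*|0.1332| = 0.1983


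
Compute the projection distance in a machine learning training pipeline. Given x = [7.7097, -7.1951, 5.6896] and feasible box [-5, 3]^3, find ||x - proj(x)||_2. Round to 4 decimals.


Project each component onto [-5, 3].
clip(7.7097) = 3.0, clip(-7.1951) = -5.0, clip(5.6896) = 3.0
Projection = [3.0, -5.0, 3.0]
Squared diffs: [22.1813, 4.8185, 7.2339]
Distance = sqrt(34.2337) = 5.851


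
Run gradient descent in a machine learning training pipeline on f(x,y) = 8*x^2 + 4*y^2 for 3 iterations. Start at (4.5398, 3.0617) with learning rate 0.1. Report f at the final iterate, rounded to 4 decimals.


Gradient descent on f(x,y) = 8*x^2 + 4*y^2.
Starting point: (4.5398, 3.0617), alpha = 0.1
Step 1: grad_x = 2*8*4.5398 = 72.6368, grad_y = 2*4*3.0617 = 24.4936
  x_1 = 4.5398 - 0.1*72.6368 = -2.7239
  y_1 = 3.0617 - 0.1*24.4936 = 0.6123
Step 2: grad_x = 2*8*-2.7239 = -43.5821, grad_y = 2*4*0.6123 = 4.8987
  x_2 = -2.7239 - 0.1*-43.5821 = 1.6343
  y_2 = 0.6123 - 0.1*4.8987 = 0.1225
Step 3: grad_x = 2*8*1.6343 = 26.1492, grad_y = 2*4*0.1225 = 0.9797
  x_3 = 1.6343 - 0.1*26.1492 = -0.9806
  y_3 = 0.1225 - 0.1*0.9797 = 0.0245
f(-0.9806, 0.0245) = 8*(-0.9806)^2 + 4*0.0245^2 = 7.695


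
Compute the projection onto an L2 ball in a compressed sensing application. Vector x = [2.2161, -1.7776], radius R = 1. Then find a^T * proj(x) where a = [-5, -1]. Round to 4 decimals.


Step 1: Compute ||x|| (intermediates to 6 decimals).
||x|| = sqrt(2.2161^2 + (-1.7776)^2) = 2.840944
Step 2: Project.
Since ||x|| > R, scale = R/||x|| = 1/2.840944 = 0.351996, proj(x) = scale * x
proj(x) = [0.780058, -0.625708]
Step 3: Dot product.
a^T * proj(x) = -5*0.780058 - 1*(-0.625708) = -3.2746


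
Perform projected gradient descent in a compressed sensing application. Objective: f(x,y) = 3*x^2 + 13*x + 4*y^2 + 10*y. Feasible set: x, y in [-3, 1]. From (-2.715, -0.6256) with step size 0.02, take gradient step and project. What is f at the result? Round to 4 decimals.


Step 1: Compute gradient at (-2.715, -0.6256).
grad_x = 2*3*-2.715 + 13 = -3.29
grad_y = 2*4*-0.6256 + 10 = 4.9952
Step 2: Gradient step.
x_raw = -2.715 - 0.02*-3.29 = -2.6492
y_raw = -0.6256 - 0.02*4.9952 = -0.7255
Step 3: Project onto [-3, 1].
x_proj = clip(-2.6492) = -2.6492
y_proj = clip(-0.7255) = -0.7255
Step 4: Evaluate f.
f(-2.6492, -0.7255) = -18.5344


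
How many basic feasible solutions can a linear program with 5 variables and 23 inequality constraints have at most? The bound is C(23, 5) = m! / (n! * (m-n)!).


Each vertex corresponds to some choice of n active constraints out of m, so the number of vertices is at most C(m, n) = m! / (n!(m-n)!).
m = 23, n = 5
Numerator: 23 * 22 * 21 * 20 * 19
Denominator: 5! = 120
C(23, 5) = 33649


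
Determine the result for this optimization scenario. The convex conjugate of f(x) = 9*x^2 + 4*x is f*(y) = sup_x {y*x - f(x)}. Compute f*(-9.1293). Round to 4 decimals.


f*(y) = sup_x {y*x - a*x^2 - b*x} = sup_x {(y-b)*x - a*x^2}
FOC: (y - b) - 2a*x = 0 => x* = (y - b)/(2a)
x* = (-9.1293 - 4)/(2*9) = -0.7294
f*(-9.1293) = (y-b)^2/(4a) = (-9.1293 - 4)^2/(4*9)
= 172.3785/36 = 4.7883


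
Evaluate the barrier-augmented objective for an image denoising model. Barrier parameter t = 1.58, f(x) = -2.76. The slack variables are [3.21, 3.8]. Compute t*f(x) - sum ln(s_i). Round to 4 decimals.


Step 1: Compute log-barrier.
ln values: [1.1663, 1.335]
phi = -(1.1663 + 1.335) = -2.5013
Step 2: Compute augmented objective.
t*f(x) = 1.58*-2.76 = -4.3608
Total = -4.3608 - 2.5013 = -6.8621


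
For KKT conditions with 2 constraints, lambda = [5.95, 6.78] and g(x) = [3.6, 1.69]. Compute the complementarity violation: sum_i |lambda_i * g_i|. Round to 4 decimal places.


KKT complementary slackness check:
lambda_1 * g_1 = 5.95 * 3.6 = 21.42
lambda_2 * g_2 = 6.78 * 1.69 = 11.4582
Total violation = 21.42 + 11.4582 = 32.8782


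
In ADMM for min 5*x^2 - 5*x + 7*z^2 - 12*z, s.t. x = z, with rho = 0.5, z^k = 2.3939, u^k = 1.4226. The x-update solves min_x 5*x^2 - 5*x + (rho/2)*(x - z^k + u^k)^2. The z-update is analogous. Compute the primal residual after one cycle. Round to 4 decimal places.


ADMM iteration with rho = 0.5, z^k = 2.3939, u^k = 1.4226
Step 1: x-update.
Minimize 5*x^2 - 5*x + (0.5/2)*(x - 2.3939 + 1.4226)^2
FOC: (2*5 + 0.5)*x = 5 + 0.5*(2.3939 - 1.4226)
x^{k+1} = 0.5224
Step 2: z-update.
Minimize 7*z^2 - 12*z + (0.5/2)*(0.5224 - z + 1.4226)^2
FOC: (2*7 + 0.5)*z = 12 + 0.5*(0.5224 + 1.4226)
z^{k+1} = 0.8947
Step 3: u-update.
u^{k+1} = 1.4226 + 0.5224 - 0.8947 = 1.0504
Step 4: Primal residual = |0.5224 - 0.8947| = 0.3722


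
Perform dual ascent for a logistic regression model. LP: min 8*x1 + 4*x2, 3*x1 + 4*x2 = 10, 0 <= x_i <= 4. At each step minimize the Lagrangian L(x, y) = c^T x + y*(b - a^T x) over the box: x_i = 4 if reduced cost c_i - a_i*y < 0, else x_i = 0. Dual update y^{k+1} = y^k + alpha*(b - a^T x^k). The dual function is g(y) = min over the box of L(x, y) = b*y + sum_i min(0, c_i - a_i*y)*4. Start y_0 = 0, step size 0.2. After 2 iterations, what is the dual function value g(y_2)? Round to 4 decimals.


Dual ascent for LP: min 8*x1 + 4*x2, 3*x1 + 4*x2 = 10, 0 <= x_i <= 4
Step 1: y^k = 0.0, reduced costs: (8.0, 4.0)
  x^k = (0.0, 0.0), subgradient = b - a^T x = 10.0
  y^{k+1} = 0.0 + 0.2*10.0 = 2.0
Step 2: y^k = 2.0, reduced costs: (2.0, -4.0)
  x^k = (0.0, 4.0), subgradient = b - a^T x = -6.0
  y^{k+1} = 2.0 + 0.2*-6.0 = 0.8
Dual objective at y_2 = 0.8: reduced costs (5.6, 0.8), box minimizer x = (0.0, 0.0)
g(y_2) = b*y + (c1 - a1*y)*x1 + (c2 - a2*y)*x2 = 10*0.8 + 5.6*0.0 + 0.8*0.0 = 8.0 + 0.0 + 0.0 = 8.0


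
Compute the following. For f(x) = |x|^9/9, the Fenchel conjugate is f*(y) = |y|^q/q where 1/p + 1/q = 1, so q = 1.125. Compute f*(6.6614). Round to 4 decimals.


The conjugate exponent q satisfies 1/p + 1/q = 1.
p = 9, so q = 9/(9 - 1) = 1.125
|y|^q = 6.6614^1.125 = 8.4433
f*(6.6614) = 8.4433 / 1.125 = 7.5051


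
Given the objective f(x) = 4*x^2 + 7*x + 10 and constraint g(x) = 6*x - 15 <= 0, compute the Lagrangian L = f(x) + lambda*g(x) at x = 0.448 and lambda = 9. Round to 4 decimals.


Step 1: Evaluate f(x).
f(0.448) = 4*0.448^2 + 7*0.448 + 10 = 13.9388
Step 2: Evaluate g(x).
g(0.448) = 6*0.448 - 15 = -12.312
Step 3: Compute Lagrangian.
L = 13.9388 + 9*-12.312 = -96.8692


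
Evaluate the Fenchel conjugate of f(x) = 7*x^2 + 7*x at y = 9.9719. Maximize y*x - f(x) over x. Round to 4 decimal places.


f*(y) = sup_x {y*x - a*x^2 - b*x} = sup_x {(y-b)*x - a*x^2}
FOC: (y - b) - 2a*x = 0 => x* = (y - b)/(2a)
x* = (9.9719 - 7)/(2*7) = 0.2123
f*(9.9719) = (y-b)^2/(4a) = (9.9719 - 7)^2/(4*7)
= 8.8322/28 = 0.3154


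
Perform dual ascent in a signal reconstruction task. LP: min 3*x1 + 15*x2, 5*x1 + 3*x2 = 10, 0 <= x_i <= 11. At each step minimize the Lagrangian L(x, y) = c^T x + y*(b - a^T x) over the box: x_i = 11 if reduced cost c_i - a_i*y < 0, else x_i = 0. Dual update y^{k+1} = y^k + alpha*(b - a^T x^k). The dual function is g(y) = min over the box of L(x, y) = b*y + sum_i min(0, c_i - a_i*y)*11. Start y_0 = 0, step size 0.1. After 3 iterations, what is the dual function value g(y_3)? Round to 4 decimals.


Dual ascent for LP: min 3*x1 + 15*x2, 5*x1 + 3*x2 = 10, 0 <= x_i <= 11
Step 1: y^k = 0.0, reduced costs: (3.0, 15.0)
  x^k = (0.0, 0.0), subgradient = b - a^T x = 10.0
  y^{k+1} = 0.0 + 0.1*10.0 = 1.0
Step 2: y^k = 1.0, reduced costs: (-2.0, 12.0)
  x^k = (11.0, 0.0), subgradient = b - a^T x = -45.0
  y^{k+1} = 1.0 + 0.1*-45.0 = -3.5
Step 3: y^k = -3.5, reduced costs: (20.5, 25.5)
  x^k = (0.0, 0.0), subgradient = b - a^T x = 10.0
  y^{k+1} = -3.5 + 0.1*10.0 = -2.5
Dual objective at y_3 = -2.5: reduced costs (15.5, 22.5), box minimizer x = (0.0, 0.0)
g(y_3) = b*y + (c1 - a1*y)*x1 + (c2 - a2*y)*x2 = 10*(-2.5) + 15.5*0.0 + 22.5*0.0 = -25.0 + 0.0 + 0.0 = -25.0
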